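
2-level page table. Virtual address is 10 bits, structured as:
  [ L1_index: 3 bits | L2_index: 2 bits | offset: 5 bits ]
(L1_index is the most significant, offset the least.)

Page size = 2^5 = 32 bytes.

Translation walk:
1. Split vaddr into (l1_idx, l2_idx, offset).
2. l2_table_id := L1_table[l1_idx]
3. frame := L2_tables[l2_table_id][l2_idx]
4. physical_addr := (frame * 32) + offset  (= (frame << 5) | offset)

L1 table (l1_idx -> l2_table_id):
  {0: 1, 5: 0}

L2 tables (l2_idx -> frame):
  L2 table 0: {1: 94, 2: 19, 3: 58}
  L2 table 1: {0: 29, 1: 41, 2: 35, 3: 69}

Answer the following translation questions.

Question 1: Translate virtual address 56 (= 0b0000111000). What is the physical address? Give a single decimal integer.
Answer: 1336

Derivation:
vaddr = 56 = 0b0000111000
Split: l1_idx=0, l2_idx=1, offset=24
L1[0] = 1
L2[1][1] = 41
paddr = 41 * 32 + 24 = 1336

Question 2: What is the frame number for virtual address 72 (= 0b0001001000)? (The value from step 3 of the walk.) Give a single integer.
Answer: 35

Derivation:
vaddr = 72: l1_idx=0, l2_idx=2
L1[0] = 1; L2[1][2] = 35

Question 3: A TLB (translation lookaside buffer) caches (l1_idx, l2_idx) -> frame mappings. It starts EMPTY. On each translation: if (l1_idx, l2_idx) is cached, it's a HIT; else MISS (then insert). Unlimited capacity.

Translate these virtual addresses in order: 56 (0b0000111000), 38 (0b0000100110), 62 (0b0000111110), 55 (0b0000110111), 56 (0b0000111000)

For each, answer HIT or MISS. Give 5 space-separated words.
Answer: MISS HIT HIT HIT HIT

Derivation:
vaddr=56: (0,1) not in TLB -> MISS, insert
vaddr=38: (0,1) in TLB -> HIT
vaddr=62: (0,1) in TLB -> HIT
vaddr=55: (0,1) in TLB -> HIT
vaddr=56: (0,1) in TLB -> HIT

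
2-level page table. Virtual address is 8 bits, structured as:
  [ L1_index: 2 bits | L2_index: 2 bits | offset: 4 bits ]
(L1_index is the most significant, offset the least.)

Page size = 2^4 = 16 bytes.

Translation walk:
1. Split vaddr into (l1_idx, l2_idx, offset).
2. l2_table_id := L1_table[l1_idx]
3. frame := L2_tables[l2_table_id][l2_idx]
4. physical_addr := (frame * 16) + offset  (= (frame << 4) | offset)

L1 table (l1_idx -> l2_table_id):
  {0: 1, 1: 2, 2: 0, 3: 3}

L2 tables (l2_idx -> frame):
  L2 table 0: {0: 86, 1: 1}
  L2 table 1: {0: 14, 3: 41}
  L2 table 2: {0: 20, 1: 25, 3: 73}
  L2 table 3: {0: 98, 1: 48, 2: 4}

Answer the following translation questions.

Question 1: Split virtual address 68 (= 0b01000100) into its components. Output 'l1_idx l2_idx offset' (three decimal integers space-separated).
vaddr = 68 = 0b01000100
  top 2 bits -> l1_idx = 1
  next 2 bits -> l2_idx = 0
  bottom 4 bits -> offset = 4

Answer: 1 0 4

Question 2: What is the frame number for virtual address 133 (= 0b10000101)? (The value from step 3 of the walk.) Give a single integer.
Answer: 86

Derivation:
vaddr = 133: l1_idx=2, l2_idx=0
L1[2] = 0; L2[0][0] = 86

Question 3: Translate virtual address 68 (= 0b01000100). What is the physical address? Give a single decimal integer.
vaddr = 68 = 0b01000100
Split: l1_idx=1, l2_idx=0, offset=4
L1[1] = 2
L2[2][0] = 20
paddr = 20 * 16 + 4 = 324

Answer: 324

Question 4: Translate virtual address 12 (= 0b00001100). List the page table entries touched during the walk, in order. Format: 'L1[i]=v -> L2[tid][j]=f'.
Answer: L1[0]=1 -> L2[1][0]=14

Derivation:
vaddr = 12 = 0b00001100
Split: l1_idx=0, l2_idx=0, offset=12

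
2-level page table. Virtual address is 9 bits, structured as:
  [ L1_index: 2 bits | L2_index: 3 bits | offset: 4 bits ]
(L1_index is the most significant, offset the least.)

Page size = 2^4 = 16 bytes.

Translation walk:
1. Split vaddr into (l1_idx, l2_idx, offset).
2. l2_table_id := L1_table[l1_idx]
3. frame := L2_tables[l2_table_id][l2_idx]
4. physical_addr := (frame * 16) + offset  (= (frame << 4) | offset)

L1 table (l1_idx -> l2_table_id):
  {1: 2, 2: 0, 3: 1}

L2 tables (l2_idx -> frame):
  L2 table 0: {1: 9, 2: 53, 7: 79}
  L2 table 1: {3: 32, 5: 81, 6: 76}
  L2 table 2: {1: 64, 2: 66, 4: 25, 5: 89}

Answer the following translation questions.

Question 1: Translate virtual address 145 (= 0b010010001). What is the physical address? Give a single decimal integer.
vaddr = 145 = 0b010010001
Split: l1_idx=1, l2_idx=1, offset=1
L1[1] = 2
L2[2][1] = 64
paddr = 64 * 16 + 1 = 1025

Answer: 1025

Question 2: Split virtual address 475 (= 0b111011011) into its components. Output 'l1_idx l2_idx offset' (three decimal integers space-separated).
Answer: 3 5 11

Derivation:
vaddr = 475 = 0b111011011
  top 2 bits -> l1_idx = 3
  next 3 bits -> l2_idx = 5
  bottom 4 bits -> offset = 11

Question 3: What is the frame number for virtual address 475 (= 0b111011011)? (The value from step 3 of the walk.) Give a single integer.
Answer: 81

Derivation:
vaddr = 475: l1_idx=3, l2_idx=5
L1[3] = 1; L2[1][5] = 81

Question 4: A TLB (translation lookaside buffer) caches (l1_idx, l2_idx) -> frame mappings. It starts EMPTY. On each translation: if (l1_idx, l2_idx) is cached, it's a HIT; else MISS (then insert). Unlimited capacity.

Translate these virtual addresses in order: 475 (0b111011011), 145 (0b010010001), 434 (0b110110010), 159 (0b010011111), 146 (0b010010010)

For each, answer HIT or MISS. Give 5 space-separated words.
Answer: MISS MISS MISS HIT HIT

Derivation:
vaddr=475: (3,5) not in TLB -> MISS, insert
vaddr=145: (1,1) not in TLB -> MISS, insert
vaddr=434: (3,3) not in TLB -> MISS, insert
vaddr=159: (1,1) in TLB -> HIT
vaddr=146: (1,1) in TLB -> HIT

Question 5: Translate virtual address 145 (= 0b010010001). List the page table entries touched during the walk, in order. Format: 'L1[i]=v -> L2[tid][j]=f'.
vaddr = 145 = 0b010010001
Split: l1_idx=1, l2_idx=1, offset=1

Answer: L1[1]=2 -> L2[2][1]=64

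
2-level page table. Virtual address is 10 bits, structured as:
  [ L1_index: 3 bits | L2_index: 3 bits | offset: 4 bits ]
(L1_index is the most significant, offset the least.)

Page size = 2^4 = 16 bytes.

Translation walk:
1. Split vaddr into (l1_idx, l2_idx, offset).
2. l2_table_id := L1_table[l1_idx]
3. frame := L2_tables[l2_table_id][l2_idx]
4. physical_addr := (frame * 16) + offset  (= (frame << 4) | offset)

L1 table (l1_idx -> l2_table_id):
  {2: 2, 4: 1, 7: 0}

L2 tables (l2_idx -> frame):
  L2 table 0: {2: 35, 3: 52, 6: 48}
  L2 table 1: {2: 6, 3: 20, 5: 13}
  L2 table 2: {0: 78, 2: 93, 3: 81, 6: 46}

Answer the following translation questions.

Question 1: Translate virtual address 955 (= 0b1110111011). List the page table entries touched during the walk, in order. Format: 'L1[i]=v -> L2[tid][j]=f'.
Answer: L1[7]=0 -> L2[0][3]=52

Derivation:
vaddr = 955 = 0b1110111011
Split: l1_idx=7, l2_idx=3, offset=11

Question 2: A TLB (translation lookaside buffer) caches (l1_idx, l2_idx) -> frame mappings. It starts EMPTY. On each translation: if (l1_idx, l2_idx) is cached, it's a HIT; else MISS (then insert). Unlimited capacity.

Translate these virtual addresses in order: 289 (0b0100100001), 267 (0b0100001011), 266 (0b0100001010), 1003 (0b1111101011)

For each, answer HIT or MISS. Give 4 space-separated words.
Answer: MISS MISS HIT MISS

Derivation:
vaddr=289: (2,2) not in TLB -> MISS, insert
vaddr=267: (2,0) not in TLB -> MISS, insert
vaddr=266: (2,0) in TLB -> HIT
vaddr=1003: (7,6) not in TLB -> MISS, insert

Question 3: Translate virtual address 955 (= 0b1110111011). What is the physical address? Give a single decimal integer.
vaddr = 955 = 0b1110111011
Split: l1_idx=7, l2_idx=3, offset=11
L1[7] = 0
L2[0][3] = 52
paddr = 52 * 16 + 11 = 843

Answer: 843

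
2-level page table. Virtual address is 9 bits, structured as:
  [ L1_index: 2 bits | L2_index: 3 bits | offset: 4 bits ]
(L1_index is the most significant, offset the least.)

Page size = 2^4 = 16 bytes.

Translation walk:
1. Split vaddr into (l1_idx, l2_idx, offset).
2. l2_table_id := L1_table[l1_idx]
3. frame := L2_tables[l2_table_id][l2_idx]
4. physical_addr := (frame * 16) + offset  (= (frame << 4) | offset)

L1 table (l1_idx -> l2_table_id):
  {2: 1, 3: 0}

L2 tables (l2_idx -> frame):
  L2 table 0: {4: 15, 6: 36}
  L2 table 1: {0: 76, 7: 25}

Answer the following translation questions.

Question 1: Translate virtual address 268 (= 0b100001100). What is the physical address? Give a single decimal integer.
Answer: 1228

Derivation:
vaddr = 268 = 0b100001100
Split: l1_idx=2, l2_idx=0, offset=12
L1[2] = 1
L2[1][0] = 76
paddr = 76 * 16 + 12 = 1228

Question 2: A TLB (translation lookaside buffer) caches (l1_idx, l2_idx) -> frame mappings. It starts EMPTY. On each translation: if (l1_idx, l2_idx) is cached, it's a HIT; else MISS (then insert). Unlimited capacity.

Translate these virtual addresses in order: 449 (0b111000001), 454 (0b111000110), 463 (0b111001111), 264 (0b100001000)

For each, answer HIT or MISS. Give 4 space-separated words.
vaddr=449: (3,4) not in TLB -> MISS, insert
vaddr=454: (3,4) in TLB -> HIT
vaddr=463: (3,4) in TLB -> HIT
vaddr=264: (2,0) not in TLB -> MISS, insert

Answer: MISS HIT HIT MISS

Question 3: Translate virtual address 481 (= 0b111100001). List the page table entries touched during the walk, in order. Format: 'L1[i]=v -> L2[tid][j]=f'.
vaddr = 481 = 0b111100001
Split: l1_idx=3, l2_idx=6, offset=1

Answer: L1[3]=0 -> L2[0][6]=36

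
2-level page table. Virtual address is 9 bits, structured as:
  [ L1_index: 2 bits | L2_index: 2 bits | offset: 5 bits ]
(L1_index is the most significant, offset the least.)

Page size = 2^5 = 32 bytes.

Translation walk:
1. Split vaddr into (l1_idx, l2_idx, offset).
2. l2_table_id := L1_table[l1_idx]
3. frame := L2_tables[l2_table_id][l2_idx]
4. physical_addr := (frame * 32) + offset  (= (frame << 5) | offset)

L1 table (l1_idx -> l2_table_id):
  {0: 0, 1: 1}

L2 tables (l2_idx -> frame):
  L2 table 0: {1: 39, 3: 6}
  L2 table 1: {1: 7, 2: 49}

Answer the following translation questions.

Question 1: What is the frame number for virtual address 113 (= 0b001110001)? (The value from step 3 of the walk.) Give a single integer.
vaddr = 113: l1_idx=0, l2_idx=3
L1[0] = 0; L2[0][3] = 6

Answer: 6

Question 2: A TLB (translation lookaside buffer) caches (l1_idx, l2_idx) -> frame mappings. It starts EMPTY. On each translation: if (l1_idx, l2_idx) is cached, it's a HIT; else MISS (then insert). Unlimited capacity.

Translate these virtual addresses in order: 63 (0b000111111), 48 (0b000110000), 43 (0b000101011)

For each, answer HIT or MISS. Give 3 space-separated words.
vaddr=63: (0,1) not in TLB -> MISS, insert
vaddr=48: (0,1) in TLB -> HIT
vaddr=43: (0,1) in TLB -> HIT

Answer: MISS HIT HIT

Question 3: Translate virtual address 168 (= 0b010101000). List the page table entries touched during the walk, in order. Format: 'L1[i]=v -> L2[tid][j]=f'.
Answer: L1[1]=1 -> L2[1][1]=7

Derivation:
vaddr = 168 = 0b010101000
Split: l1_idx=1, l2_idx=1, offset=8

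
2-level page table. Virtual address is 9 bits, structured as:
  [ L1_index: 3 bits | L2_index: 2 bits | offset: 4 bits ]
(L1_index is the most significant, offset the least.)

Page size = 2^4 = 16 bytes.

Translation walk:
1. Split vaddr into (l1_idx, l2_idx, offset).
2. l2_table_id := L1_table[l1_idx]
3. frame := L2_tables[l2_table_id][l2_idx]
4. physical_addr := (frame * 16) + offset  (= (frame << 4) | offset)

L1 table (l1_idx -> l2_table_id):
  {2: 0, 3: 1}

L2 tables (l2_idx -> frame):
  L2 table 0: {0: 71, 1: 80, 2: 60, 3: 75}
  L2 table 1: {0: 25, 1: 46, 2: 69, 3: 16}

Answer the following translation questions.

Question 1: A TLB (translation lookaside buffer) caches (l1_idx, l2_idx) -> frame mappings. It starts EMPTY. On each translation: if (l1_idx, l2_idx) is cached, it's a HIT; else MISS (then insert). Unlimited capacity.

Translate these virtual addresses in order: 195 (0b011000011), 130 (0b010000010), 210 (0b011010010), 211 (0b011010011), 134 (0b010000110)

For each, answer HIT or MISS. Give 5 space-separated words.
Answer: MISS MISS MISS HIT HIT

Derivation:
vaddr=195: (3,0) not in TLB -> MISS, insert
vaddr=130: (2,0) not in TLB -> MISS, insert
vaddr=210: (3,1) not in TLB -> MISS, insert
vaddr=211: (3,1) in TLB -> HIT
vaddr=134: (2,0) in TLB -> HIT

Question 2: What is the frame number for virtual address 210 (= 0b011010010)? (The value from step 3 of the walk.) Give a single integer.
Answer: 46

Derivation:
vaddr = 210: l1_idx=3, l2_idx=1
L1[3] = 1; L2[1][1] = 46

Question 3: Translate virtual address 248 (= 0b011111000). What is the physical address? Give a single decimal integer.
Answer: 264

Derivation:
vaddr = 248 = 0b011111000
Split: l1_idx=3, l2_idx=3, offset=8
L1[3] = 1
L2[1][3] = 16
paddr = 16 * 16 + 8 = 264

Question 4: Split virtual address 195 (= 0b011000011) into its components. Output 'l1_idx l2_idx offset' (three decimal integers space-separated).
Answer: 3 0 3

Derivation:
vaddr = 195 = 0b011000011
  top 3 bits -> l1_idx = 3
  next 2 bits -> l2_idx = 0
  bottom 4 bits -> offset = 3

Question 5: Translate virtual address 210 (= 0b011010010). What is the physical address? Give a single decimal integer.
vaddr = 210 = 0b011010010
Split: l1_idx=3, l2_idx=1, offset=2
L1[3] = 1
L2[1][1] = 46
paddr = 46 * 16 + 2 = 738

Answer: 738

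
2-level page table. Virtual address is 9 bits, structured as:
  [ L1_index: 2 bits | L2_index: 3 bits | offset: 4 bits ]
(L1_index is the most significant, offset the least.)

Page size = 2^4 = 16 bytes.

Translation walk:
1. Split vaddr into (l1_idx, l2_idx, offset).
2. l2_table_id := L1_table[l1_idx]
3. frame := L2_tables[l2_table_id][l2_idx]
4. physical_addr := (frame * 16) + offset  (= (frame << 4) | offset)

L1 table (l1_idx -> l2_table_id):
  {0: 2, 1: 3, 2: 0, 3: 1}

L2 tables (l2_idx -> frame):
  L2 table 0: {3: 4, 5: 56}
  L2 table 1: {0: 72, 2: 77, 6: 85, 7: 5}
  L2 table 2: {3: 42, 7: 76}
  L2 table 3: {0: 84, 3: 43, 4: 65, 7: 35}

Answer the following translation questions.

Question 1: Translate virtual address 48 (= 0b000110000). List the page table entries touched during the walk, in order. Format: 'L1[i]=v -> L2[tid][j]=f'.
Answer: L1[0]=2 -> L2[2][3]=42

Derivation:
vaddr = 48 = 0b000110000
Split: l1_idx=0, l2_idx=3, offset=0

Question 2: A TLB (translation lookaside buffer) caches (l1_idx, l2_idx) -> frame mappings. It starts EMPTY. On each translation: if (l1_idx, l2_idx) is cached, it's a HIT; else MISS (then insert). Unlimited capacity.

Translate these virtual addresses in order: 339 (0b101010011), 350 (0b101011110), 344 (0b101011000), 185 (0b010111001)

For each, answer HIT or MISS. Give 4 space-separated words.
Answer: MISS HIT HIT MISS

Derivation:
vaddr=339: (2,5) not in TLB -> MISS, insert
vaddr=350: (2,5) in TLB -> HIT
vaddr=344: (2,5) in TLB -> HIT
vaddr=185: (1,3) not in TLB -> MISS, insert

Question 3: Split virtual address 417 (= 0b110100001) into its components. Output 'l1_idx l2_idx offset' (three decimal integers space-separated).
Answer: 3 2 1

Derivation:
vaddr = 417 = 0b110100001
  top 2 bits -> l1_idx = 3
  next 3 bits -> l2_idx = 2
  bottom 4 bits -> offset = 1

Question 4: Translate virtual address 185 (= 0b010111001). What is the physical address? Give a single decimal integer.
Answer: 697

Derivation:
vaddr = 185 = 0b010111001
Split: l1_idx=1, l2_idx=3, offset=9
L1[1] = 3
L2[3][3] = 43
paddr = 43 * 16 + 9 = 697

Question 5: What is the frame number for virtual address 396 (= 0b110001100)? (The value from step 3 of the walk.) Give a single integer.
vaddr = 396: l1_idx=3, l2_idx=0
L1[3] = 1; L2[1][0] = 72

Answer: 72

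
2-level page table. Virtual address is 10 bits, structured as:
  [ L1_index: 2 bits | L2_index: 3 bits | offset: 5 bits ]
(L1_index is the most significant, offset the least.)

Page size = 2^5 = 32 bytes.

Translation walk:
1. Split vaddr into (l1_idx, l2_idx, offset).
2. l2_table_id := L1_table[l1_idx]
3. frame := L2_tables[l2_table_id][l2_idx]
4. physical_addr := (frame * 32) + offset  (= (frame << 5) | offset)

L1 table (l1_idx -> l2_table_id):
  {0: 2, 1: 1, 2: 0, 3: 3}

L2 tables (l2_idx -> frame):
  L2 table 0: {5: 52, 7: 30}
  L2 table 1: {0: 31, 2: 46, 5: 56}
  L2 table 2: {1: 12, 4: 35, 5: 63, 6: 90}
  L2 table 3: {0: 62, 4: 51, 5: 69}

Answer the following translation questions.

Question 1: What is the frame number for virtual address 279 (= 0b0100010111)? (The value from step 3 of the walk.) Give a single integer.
Answer: 31

Derivation:
vaddr = 279: l1_idx=1, l2_idx=0
L1[1] = 1; L2[1][0] = 31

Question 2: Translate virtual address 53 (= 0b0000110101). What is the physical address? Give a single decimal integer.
Answer: 405

Derivation:
vaddr = 53 = 0b0000110101
Split: l1_idx=0, l2_idx=1, offset=21
L1[0] = 2
L2[2][1] = 12
paddr = 12 * 32 + 21 = 405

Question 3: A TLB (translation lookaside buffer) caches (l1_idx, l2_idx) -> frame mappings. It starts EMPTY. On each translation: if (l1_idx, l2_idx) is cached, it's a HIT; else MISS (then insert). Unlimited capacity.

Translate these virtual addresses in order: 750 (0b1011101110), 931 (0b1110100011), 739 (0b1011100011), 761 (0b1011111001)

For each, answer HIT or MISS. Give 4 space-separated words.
Answer: MISS MISS HIT HIT

Derivation:
vaddr=750: (2,7) not in TLB -> MISS, insert
vaddr=931: (3,5) not in TLB -> MISS, insert
vaddr=739: (2,7) in TLB -> HIT
vaddr=761: (2,7) in TLB -> HIT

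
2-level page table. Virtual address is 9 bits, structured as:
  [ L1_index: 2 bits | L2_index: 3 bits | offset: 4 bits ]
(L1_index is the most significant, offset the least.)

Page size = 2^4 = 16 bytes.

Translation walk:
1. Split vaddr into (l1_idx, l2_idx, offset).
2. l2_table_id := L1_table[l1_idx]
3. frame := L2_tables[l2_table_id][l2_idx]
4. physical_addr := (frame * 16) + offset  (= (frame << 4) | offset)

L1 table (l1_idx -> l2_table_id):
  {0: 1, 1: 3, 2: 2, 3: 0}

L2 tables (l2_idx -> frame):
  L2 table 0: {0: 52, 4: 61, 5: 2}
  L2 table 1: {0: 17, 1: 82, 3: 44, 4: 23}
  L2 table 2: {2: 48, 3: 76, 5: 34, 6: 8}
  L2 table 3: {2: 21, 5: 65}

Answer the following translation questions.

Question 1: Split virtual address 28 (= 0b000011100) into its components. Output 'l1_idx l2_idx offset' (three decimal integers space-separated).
Answer: 0 1 12

Derivation:
vaddr = 28 = 0b000011100
  top 2 bits -> l1_idx = 0
  next 3 bits -> l2_idx = 1
  bottom 4 bits -> offset = 12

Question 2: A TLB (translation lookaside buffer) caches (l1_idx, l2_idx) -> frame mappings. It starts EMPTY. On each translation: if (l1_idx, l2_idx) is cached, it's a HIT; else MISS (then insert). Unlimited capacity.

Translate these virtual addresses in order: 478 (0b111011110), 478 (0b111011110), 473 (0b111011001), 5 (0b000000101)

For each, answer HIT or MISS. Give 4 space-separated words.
Answer: MISS HIT HIT MISS

Derivation:
vaddr=478: (3,5) not in TLB -> MISS, insert
vaddr=478: (3,5) in TLB -> HIT
vaddr=473: (3,5) in TLB -> HIT
vaddr=5: (0,0) not in TLB -> MISS, insert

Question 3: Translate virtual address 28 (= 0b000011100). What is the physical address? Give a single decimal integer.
vaddr = 28 = 0b000011100
Split: l1_idx=0, l2_idx=1, offset=12
L1[0] = 1
L2[1][1] = 82
paddr = 82 * 16 + 12 = 1324

Answer: 1324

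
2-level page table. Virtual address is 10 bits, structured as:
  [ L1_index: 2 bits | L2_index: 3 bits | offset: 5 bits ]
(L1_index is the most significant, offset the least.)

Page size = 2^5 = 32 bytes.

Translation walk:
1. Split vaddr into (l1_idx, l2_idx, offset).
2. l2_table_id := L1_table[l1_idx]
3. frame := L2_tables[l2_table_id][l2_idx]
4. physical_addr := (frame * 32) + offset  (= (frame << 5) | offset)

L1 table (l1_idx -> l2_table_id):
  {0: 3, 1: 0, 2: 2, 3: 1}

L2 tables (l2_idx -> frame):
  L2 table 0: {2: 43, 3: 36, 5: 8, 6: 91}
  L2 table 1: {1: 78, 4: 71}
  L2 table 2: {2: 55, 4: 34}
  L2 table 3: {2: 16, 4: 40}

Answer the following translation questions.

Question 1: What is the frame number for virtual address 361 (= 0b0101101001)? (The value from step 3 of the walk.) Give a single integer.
Answer: 36

Derivation:
vaddr = 361: l1_idx=1, l2_idx=3
L1[1] = 0; L2[0][3] = 36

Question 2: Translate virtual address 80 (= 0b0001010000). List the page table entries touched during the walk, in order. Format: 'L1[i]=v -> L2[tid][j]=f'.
vaddr = 80 = 0b0001010000
Split: l1_idx=0, l2_idx=2, offset=16

Answer: L1[0]=3 -> L2[3][2]=16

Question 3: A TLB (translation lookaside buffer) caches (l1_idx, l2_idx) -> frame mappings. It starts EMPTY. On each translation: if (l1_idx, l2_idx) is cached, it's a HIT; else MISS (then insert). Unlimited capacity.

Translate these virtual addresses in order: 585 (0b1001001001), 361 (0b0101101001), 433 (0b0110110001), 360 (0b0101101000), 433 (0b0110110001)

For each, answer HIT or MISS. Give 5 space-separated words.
vaddr=585: (2,2) not in TLB -> MISS, insert
vaddr=361: (1,3) not in TLB -> MISS, insert
vaddr=433: (1,5) not in TLB -> MISS, insert
vaddr=360: (1,3) in TLB -> HIT
vaddr=433: (1,5) in TLB -> HIT

Answer: MISS MISS MISS HIT HIT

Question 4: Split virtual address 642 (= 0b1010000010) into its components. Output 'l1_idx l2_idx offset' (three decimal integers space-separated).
Answer: 2 4 2

Derivation:
vaddr = 642 = 0b1010000010
  top 2 bits -> l1_idx = 2
  next 3 bits -> l2_idx = 4
  bottom 5 bits -> offset = 2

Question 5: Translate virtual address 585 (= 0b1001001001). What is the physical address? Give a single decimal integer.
vaddr = 585 = 0b1001001001
Split: l1_idx=2, l2_idx=2, offset=9
L1[2] = 2
L2[2][2] = 55
paddr = 55 * 32 + 9 = 1769

Answer: 1769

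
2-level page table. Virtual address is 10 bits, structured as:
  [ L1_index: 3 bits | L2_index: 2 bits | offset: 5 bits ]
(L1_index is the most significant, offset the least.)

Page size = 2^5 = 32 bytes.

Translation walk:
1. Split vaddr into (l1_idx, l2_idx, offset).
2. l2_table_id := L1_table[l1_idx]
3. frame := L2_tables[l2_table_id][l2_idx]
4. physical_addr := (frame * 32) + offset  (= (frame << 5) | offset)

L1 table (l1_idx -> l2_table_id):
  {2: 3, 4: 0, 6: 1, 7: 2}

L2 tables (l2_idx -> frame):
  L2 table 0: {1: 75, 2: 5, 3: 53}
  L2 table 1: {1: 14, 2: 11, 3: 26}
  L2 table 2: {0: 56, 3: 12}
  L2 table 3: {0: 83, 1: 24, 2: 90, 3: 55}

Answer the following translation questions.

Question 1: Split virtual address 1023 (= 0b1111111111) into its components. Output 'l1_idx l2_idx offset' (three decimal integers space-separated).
Answer: 7 3 31

Derivation:
vaddr = 1023 = 0b1111111111
  top 3 bits -> l1_idx = 7
  next 2 bits -> l2_idx = 3
  bottom 5 bits -> offset = 31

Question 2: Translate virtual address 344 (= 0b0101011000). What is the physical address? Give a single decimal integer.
Answer: 2904

Derivation:
vaddr = 344 = 0b0101011000
Split: l1_idx=2, l2_idx=2, offset=24
L1[2] = 3
L2[3][2] = 90
paddr = 90 * 32 + 24 = 2904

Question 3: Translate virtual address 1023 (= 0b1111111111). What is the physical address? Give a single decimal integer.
vaddr = 1023 = 0b1111111111
Split: l1_idx=7, l2_idx=3, offset=31
L1[7] = 2
L2[2][3] = 12
paddr = 12 * 32 + 31 = 415

Answer: 415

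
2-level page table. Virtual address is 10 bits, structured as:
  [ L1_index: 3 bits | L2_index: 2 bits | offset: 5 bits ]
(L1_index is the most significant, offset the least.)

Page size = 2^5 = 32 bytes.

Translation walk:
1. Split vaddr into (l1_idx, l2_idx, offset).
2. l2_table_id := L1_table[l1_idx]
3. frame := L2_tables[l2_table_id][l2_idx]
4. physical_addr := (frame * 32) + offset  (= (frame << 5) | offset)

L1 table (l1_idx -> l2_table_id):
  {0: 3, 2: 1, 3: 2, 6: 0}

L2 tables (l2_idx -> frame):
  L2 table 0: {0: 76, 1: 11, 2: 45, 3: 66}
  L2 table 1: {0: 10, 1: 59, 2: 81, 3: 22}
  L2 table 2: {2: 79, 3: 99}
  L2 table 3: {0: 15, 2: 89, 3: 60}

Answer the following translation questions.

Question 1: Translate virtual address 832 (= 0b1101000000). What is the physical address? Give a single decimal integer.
Answer: 1440

Derivation:
vaddr = 832 = 0b1101000000
Split: l1_idx=6, l2_idx=2, offset=0
L1[6] = 0
L2[0][2] = 45
paddr = 45 * 32 + 0 = 1440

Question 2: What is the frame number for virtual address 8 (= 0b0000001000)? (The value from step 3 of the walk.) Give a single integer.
vaddr = 8: l1_idx=0, l2_idx=0
L1[0] = 3; L2[3][0] = 15

Answer: 15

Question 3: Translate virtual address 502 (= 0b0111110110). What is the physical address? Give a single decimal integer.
vaddr = 502 = 0b0111110110
Split: l1_idx=3, l2_idx=3, offset=22
L1[3] = 2
L2[2][3] = 99
paddr = 99 * 32 + 22 = 3190

Answer: 3190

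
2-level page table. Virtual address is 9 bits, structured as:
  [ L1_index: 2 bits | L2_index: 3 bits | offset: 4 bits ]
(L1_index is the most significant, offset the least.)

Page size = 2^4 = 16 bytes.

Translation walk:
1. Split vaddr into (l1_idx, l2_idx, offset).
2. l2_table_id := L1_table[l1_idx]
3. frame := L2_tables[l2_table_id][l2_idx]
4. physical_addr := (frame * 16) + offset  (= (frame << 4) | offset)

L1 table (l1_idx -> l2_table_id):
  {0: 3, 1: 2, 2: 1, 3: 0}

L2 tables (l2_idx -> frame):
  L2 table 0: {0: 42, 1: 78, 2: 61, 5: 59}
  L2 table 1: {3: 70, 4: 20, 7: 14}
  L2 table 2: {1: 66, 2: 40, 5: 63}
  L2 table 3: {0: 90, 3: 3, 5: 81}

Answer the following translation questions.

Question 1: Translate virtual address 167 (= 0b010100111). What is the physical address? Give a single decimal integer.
vaddr = 167 = 0b010100111
Split: l1_idx=1, l2_idx=2, offset=7
L1[1] = 2
L2[2][2] = 40
paddr = 40 * 16 + 7 = 647

Answer: 647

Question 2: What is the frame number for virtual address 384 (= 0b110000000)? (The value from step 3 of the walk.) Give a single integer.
Answer: 42

Derivation:
vaddr = 384: l1_idx=3, l2_idx=0
L1[3] = 0; L2[0][0] = 42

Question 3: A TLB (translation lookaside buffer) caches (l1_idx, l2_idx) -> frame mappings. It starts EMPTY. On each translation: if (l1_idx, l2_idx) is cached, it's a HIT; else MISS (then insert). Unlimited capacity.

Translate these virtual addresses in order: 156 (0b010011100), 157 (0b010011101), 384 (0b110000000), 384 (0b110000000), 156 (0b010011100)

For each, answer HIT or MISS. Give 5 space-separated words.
vaddr=156: (1,1) not in TLB -> MISS, insert
vaddr=157: (1,1) in TLB -> HIT
vaddr=384: (3,0) not in TLB -> MISS, insert
vaddr=384: (3,0) in TLB -> HIT
vaddr=156: (1,1) in TLB -> HIT

Answer: MISS HIT MISS HIT HIT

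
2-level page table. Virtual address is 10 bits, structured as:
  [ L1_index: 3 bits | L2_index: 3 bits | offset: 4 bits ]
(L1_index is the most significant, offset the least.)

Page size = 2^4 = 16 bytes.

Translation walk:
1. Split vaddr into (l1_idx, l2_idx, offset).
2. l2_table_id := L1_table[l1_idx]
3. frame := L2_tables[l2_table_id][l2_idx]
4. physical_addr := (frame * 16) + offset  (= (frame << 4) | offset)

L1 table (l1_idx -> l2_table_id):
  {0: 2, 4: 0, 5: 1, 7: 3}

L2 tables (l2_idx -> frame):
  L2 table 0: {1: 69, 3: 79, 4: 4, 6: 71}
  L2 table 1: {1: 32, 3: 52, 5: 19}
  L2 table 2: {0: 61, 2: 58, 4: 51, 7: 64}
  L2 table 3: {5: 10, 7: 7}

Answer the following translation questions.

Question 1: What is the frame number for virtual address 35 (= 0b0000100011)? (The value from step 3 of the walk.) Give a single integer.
Answer: 58

Derivation:
vaddr = 35: l1_idx=0, l2_idx=2
L1[0] = 2; L2[2][2] = 58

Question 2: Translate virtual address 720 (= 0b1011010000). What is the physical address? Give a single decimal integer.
Answer: 304

Derivation:
vaddr = 720 = 0b1011010000
Split: l1_idx=5, l2_idx=5, offset=0
L1[5] = 1
L2[1][5] = 19
paddr = 19 * 16 + 0 = 304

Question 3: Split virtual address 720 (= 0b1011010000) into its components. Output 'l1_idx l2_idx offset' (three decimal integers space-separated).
vaddr = 720 = 0b1011010000
  top 3 bits -> l1_idx = 5
  next 3 bits -> l2_idx = 5
  bottom 4 bits -> offset = 0

Answer: 5 5 0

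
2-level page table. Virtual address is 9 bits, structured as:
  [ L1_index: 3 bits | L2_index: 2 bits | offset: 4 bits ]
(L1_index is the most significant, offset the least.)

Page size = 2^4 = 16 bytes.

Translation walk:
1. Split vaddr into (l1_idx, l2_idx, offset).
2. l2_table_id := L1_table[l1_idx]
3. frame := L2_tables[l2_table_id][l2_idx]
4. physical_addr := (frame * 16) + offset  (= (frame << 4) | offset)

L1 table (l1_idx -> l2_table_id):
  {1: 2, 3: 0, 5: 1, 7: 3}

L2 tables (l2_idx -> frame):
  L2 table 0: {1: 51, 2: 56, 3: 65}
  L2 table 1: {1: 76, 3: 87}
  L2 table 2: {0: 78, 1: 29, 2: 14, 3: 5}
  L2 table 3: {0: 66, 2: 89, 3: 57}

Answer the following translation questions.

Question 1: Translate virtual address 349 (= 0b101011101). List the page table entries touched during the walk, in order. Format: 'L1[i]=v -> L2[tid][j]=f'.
Answer: L1[5]=1 -> L2[1][1]=76

Derivation:
vaddr = 349 = 0b101011101
Split: l1_idx=5, l2_idx=1, offset=13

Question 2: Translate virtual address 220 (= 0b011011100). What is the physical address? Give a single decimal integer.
Answer: 828

Derivation:
vaddr = 220 = 0b011011100
Split: l1_idx=3, l2_idx=1, offset=12
L1[3] = 0
L2[0][1] = 51
paddr = 51 * 16 + 12 = 828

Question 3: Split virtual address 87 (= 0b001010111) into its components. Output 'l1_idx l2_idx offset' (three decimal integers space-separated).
Answer: 1 1 7

Derivation:
vaddr = 87 = 0b001010111
  top 3 bits -> l1_idx = 1
  next 2 bits -> l2_idx = 1
  bottom 4 bits -> offset = 7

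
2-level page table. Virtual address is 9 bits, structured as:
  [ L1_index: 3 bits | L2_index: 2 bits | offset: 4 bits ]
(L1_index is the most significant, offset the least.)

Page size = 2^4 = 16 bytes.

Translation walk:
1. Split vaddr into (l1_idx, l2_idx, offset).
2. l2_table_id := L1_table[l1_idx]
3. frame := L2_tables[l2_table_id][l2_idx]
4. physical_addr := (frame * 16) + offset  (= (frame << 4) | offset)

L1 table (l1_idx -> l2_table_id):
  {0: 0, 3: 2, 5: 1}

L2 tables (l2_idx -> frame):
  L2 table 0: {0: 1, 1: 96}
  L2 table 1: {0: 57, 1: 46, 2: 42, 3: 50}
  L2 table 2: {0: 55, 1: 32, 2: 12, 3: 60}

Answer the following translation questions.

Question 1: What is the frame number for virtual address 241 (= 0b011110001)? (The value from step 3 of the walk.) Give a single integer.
Answer: 60

Derivation:
vaddr = 241: l1_idx=3, l2_idx=3
L1[3] = 2; L2[2][3] = 60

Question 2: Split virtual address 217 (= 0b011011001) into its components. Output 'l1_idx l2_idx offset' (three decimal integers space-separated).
Answer: 3 1 9

Derivation:
vaddr = 217 = 0b011011001
  top 3 bits -> l1_idx = 3
  next 2 bits -> l2_idx = 1
  bottom 4 bits -> offset = 9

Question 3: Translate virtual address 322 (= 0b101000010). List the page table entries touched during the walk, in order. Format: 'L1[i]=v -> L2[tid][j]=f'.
Answer: L1[5]=1 -> L2[1][0]=57

Derivation:
vaddr = 322 = 0b101000010
Split: l1_idx=5, l2_idx=0, offset=2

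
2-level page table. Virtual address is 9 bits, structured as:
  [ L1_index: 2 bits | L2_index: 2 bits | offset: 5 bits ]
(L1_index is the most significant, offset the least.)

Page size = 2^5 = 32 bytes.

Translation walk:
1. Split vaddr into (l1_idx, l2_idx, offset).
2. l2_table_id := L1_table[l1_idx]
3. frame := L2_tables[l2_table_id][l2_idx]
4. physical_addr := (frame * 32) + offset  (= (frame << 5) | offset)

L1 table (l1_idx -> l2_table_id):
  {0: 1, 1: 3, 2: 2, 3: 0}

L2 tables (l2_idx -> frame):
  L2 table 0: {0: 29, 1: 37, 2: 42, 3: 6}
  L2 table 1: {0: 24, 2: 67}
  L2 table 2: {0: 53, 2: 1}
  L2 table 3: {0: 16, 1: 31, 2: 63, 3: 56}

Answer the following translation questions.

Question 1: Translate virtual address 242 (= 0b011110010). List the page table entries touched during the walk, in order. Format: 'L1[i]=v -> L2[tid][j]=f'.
Answer: L1[1]=3 -> L2[3][3]=56

Derivation:
vaddr = 242 = 0b011110010
Split: l1_idx=1, l2_idx=3, offset=18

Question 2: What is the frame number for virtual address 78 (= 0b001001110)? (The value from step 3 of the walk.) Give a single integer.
Answer: 67

Derivation:
vaddr = 78: l1_idx=0, l2_idx=2
L1[0] = 1; L2[1][2] = 67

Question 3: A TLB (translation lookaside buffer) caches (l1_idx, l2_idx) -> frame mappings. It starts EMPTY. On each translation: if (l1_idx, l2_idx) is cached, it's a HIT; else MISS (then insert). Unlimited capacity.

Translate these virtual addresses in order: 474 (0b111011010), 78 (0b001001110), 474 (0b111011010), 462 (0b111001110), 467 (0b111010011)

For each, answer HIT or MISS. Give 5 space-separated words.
Answer: MISS MISS HIT HIT HIT

Derivation:
vaddr=474: (3,2) not in TLB -> MISS, insert
vaddr=78: (0,2) not in TLB -> MISS, insert
vaddr=474: (3,2) in TLB -> HIT
vaddr=462: (3,2) in TLB -> HIT
vaddr=467: (3,2) in TLB -> HIT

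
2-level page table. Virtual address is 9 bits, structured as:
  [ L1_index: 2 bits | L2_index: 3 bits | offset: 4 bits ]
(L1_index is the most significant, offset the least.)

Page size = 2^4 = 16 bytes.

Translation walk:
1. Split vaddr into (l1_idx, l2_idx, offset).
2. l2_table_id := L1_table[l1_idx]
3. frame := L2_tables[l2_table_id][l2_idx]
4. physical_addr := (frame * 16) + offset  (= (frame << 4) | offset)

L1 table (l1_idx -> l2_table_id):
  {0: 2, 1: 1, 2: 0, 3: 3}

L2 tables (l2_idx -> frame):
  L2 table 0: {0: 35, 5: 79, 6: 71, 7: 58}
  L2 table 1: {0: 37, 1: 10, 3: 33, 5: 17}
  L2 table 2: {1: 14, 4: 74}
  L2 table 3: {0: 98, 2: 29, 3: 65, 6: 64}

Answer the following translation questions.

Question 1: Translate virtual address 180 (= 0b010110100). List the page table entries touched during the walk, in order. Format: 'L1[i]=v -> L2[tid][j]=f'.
vaddr = 180 = 0b010110100
Split: l1_idx=1, l2_idx=3, offset=4

Answer: L1[1]=1 -> L2[1][3]=33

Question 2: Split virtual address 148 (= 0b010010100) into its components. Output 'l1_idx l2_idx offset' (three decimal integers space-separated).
Answer: 1 1 4

Derivation:
vaddr = 148 = 0b010010100
  top 2 bits -> l1_idx = 1
  next 3 bits -> l2_idx = 1
  bottom 4 bits -> offset = 4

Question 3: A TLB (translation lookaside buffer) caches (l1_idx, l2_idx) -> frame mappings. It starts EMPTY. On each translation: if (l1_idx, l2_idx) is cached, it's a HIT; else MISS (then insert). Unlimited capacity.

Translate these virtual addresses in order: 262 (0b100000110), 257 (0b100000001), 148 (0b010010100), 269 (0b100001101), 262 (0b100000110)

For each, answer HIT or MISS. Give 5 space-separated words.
vaddr=262: (2,0) not in TLB -> MISS, insert
vaddr=257: (2,0) in TLB -> HIT
vaddr=148: (1,1) not in TLB -> MISS, insert
vaddr=269: (2,0) in TLB -> HIT
vaddr=262: (2,0) in TLB -> HIT

Answer: MISS HIT MISS HIT HIT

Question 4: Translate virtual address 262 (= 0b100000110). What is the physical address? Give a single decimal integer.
Answer: 566

Derivation:
vaddr = 262 = 0b100000110
Split: l1_idx=2, l2_idx=0, offset=6
L1[2] = 0
L2[0][0] = 35
paddr = 35 * 16 + 6 = 566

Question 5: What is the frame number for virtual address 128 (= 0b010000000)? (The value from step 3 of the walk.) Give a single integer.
vaddr = 128: l1_idx=1, l2_idx=0
L1[1] = 1; L2[1][0] = 37

Answer: 37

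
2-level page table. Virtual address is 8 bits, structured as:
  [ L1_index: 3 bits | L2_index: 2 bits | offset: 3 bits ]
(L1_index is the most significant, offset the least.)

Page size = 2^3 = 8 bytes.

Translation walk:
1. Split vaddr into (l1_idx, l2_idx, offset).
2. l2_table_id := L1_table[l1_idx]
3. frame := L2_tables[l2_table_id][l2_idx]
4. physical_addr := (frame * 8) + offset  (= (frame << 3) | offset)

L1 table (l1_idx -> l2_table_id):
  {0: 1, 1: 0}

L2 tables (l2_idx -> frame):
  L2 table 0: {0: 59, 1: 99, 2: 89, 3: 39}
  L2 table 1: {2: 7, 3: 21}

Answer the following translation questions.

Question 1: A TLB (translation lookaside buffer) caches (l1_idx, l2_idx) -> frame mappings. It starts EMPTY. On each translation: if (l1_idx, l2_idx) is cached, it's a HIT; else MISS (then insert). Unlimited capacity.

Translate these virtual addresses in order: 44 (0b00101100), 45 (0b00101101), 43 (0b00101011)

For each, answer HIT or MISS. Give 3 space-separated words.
Answer: MISS HIT HIT

Derivation:
vaddr=44: (1,1) not in TLB -> MISS, insert
vaddr=45: (1,1) in TLB -> HIT
vaddr=43: (1,1) in TLB -> HIT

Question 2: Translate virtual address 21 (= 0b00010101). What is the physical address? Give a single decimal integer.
Answer: 61

Derivation:
vaddr = 21 = 0b00010101
Split: l1_idx=0, l2_idx=2, offset=5
L1[0] = 1
L2[1][2] = 7
paddr = 7 * 8 + 5 = 61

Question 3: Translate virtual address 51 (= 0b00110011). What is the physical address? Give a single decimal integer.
vaddr = 51 = 0b00110011
Split: l1_idx=1, l2_idx=2, offset=3
L1[1] = 0
L2[0][2] = 89
paddr = 89 * 8 + 3 = 715

Answer: 715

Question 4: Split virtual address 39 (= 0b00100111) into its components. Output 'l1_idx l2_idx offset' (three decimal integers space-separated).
Answer: 1 0 7

Derivation:
vaddr = 39 = 0b00100111
  top 3 bits -> l1_idx = 1
  next 2 bits -> l2_idx = 0
  bottom 3 bits -> offset = 7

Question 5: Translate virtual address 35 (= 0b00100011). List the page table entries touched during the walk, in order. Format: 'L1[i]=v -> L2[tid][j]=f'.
Answer: L1[1]=0 -> L2[0][0]=59

Derivation:
vaddr = 35 = 0b00100011
Split: l1_idx=1, l2_idx=0, offset=3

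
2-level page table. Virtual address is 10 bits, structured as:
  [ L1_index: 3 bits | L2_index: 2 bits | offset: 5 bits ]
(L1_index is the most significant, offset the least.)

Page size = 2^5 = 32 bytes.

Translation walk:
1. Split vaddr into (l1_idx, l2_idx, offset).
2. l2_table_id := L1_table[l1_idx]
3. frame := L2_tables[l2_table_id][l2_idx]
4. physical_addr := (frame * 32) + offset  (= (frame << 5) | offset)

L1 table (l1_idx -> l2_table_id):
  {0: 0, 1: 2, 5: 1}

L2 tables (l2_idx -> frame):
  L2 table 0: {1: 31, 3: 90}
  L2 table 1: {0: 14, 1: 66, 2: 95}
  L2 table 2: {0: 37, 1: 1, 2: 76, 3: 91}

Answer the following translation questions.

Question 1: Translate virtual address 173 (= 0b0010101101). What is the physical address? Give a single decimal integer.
vaddr = 173 = 0b0010101101
Split: l1_idx=1, l2_idx=1, offset=13
L1[1] = 2
L2[2][1] = 1
paddr = 1 * 32 + 13 = 45

Answer: 45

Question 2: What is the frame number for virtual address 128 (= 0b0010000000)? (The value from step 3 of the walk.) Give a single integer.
vaddr = 128: l1_idx=1, l2_idx=0
L1[1] = 2; L2[2][0] = 37

Answer: 37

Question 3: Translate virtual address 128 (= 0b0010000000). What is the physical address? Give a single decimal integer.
vaddr = 128 = 0b0010000000
Split: l1_idx=1, l2_idx=0, offset=0
L1[1] = 2
L2[2][0] = 37
paddr = 37 * 32 + 0 = 1184

Answer: 1184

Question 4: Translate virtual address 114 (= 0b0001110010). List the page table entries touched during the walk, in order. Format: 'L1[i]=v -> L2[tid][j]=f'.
Answer: L1[0]=0 -> L2[0][3]=90

Derivation:
vaddr = 114 = 0b0001110010
Split: l1_idx=0, l2_idx=3, offset=18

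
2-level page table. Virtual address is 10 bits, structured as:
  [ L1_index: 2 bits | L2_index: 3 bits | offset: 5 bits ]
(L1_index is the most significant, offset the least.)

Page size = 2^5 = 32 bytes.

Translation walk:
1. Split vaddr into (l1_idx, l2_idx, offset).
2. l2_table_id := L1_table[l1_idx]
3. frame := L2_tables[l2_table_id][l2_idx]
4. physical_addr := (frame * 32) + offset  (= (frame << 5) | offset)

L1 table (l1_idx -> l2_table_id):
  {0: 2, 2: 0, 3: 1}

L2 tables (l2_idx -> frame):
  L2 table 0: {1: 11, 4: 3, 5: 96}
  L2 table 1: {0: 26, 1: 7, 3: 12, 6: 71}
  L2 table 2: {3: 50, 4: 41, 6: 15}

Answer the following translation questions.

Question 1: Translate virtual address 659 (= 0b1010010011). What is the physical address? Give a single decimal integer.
Answer: 115

Derivation:
vaddr = 659 = 0b1010010011
Split: l1_idx=2, l2_idx=4, offset=19
L1[2] = 0
L2[0][4] = 3
paddr = 3 * 32 + 19 = 115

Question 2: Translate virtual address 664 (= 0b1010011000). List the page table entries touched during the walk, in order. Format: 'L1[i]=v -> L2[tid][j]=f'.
Answer: L1[2]=0 -> L2[0][4]=3

Derivation:
vaddr = 664 = 0b1010011000
Split: l1_idx=2, l2_idx=4, offset=24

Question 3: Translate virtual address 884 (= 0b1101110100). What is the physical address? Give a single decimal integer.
vaddr = 884 = 0b1101110100
Split: l1_idx=3, l2_idx=3, offset=20
L1[3] = 1
L2[1][3] = 12
paddr = 12 * 32 + 20 = 404

Answer: 404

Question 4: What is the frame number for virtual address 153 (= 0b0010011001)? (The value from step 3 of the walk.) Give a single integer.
vaddr = 153: l1_idx=0, l2_idx=4
L1[0] = 2; L2[2][4] = 41

Answer: 41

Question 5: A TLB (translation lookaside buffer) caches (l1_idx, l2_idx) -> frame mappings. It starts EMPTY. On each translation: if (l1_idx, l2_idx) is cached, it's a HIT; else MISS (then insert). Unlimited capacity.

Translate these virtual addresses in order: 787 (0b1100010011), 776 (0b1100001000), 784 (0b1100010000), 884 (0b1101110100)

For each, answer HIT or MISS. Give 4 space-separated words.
Answer: MISS HIT HIT MISS

Derivation:
vaddr=787: (3,0) not in TLB -> MISS, insert
vaddr=776: (3,0) in TLB -> HIT
vaddr=784: (3,0) in TLB -> HIT
vaddr=884: (3,3) not in TLB -> MISS, insert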